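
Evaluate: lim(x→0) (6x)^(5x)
This is an exponential indeterminate form.

For exponential indeterminate forms, take the natural log:
  Let L = lim(x→0) (6x)^(5x)
  Then ln(L) = lim(x→0) [exponent × ln(base)]
  Evaluate using L'Hôpital or standard limits, then exponentiate.
  L = 1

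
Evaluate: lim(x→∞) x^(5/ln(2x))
This is an exponential indeterminate form.

For exponential indeterminate forms, take the natural log:
  Let L = lim(x→∞) x^(5/ln(2x))
  Then ln(L) = lim(x→∞) [exponent × ln(base)]
  Evaluate using L'Hôpital or standard limits, then exponentiate.
  L = e^(5)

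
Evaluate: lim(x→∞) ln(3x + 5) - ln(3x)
This is an ∞-∞ indeterminate form.

Combine fractions or rationalize to convert ∞-∞ to 0/0 form:
  lim(x→∞) ln(3x + 5) - ln(3x) = 0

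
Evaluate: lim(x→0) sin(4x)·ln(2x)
This is a 0·∞ indeterminate form.

Rewrite 0·∞ as a quotient (0/0 or ∞/∞ form), then apply L'Hôpital's rule:
  lim(x→0) sin(4x)·ln(2x) = 0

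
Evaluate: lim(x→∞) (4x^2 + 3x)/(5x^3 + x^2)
This is an ∞/∞ indeterminate form.

Apply L'Hôpital's rule: differentiate numerator and denominator separately.
  f(x) = 4·x^2 + 3·x   ⇒   f'(x) = 8·x + 3
  g(x) = 5·x^3 + x^2   ⇒   g'(x) = 15·x^2 + 2·x
  lim(x→∞) f'(x)/g'(x) = lim(x→∞) (8·x + 3)/(15·x^2 + 2·x)
  = 0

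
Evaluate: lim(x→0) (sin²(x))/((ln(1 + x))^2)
This is a 0/0 indeterminate form.

Apply L'Hôpital's rule: differentiate numerator and denominator separately.
  f(x) = sin(x)^2   ⇒   f'(x) = 2·sin(x)·cos(x)
  g(x) = ln(x + 1)^2   ⇒   g'(x) = 2·ln(x + 1)/(x + 1)
  lim(x→0) f'(x)/g'(x) = lim(x→0) (2·sin(x)·cos(x))/(2·ln(x + 1)/(x + 1))
  = 1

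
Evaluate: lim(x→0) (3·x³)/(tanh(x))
This is a 0/0 indeterminate form.

Apply L'Hôpital's rule: differentiate numerator and denominator separately.
  f(x) = 3·x^3   ⇒   f'(x) = 9·x^2
  g(x) = tanh(x)   ⇒   g'(x) = 1 - tanh(x)^2
  lim(x→0) f'(x)/g'(x) = lim(x→0) (9·x^2)/(1 - tanh(x)^2)
  = 0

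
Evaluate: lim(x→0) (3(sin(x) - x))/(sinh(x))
This is a 0/0 indeterminate form.

Apply L'Hôpital's rule: differentiate numerator and denominator separately.
  f(x) = -3·x + 3·sin(x)   ⇒   f'(x) = 3·cos(x) - 3
  g(x) = sinh(x)   ⇒   g'(x) = cosh(x)
  lim(x→0) f'(x)/g'(x) = lim(x→0) (3·cos(x) - 3)/(cosh(x))
  = 0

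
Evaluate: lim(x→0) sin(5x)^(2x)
This is an exponential indeterminate form.

For exponential indeterminate forms, take the natural log:
  Let L = lim(x→0) sin(5x)^(2x)
  Then ln(L) = lim(x→0) [exponent × ln(base)]
  Evaluate using L'Hôpital or standard limits, then exponentiate.
  L = 1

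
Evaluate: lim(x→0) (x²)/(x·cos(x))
This is a 0/0 indeterminate form.

Apply L'Hôpital's rule: differentiate numerator and denominator separately.
  f(x) = x^2   ⇒   f'(x) = 2·x
  g(x) = x·cos(x)   ⇒   g'(x) = -x·sin(x) + cos(x)
  lim(x→0) f'(x)/g'(x) = lim(x→0) (2·x)/(-x·sin(x) + cos(x))
  = 0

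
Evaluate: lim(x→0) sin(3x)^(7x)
This is an exponential indeterminate form.

For exponential indeterminate forms, take the natural log:
  Let L = lim(x→0) sin(3x)^(7x)
  Then ln(L) = lim(x→0) [exponent × ln(base)]
  Evaluate using L'Hôpital or standard limits, then exponentiate.
  L = 1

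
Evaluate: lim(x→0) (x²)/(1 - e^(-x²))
This is a 0/0 indeterminate form.

Apply L'Hôpital's rule: differentiate numerator and denominator separately.
  f(x) = x^2   ⇒   f'(x) = 2·x
  g(x) = 1 - e^(-x^2)   ⇒   g'(x) = 2·x·e^(-x^2)
  lim(x→0) f'(x)/g'(x) = lim(x→0) (2·x)/(2·x·e^(-x^2))
  = 1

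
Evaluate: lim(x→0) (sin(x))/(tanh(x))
This is a 0/0 indeterminate form.

Apply L'Hôpital's rule: differentiate numerator and denominator separately.
  f(x) = sin(x)   ⇒   f'(x) = cos(x)
  g(x) = tanh(x)   ⇒   g'(x) = 1 - tanh(x)^2
  lim(x→0) f'(x)/g'(x) = lim(x→0) (cos(x))/(1 - tanh(x)^2)
  = 1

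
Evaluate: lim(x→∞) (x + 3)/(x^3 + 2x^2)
This is an ∞/∞ indeterminate form.

Apply L'Hôpital's rule: differentiate numerator and denominator separately.
  f(x) = x + 3   ⇒   f'(x) = 1
  g(x) = x^3 + 2·x^2   ⇒   g'(x) = 3·x^2 + 4·x
  lim(x→∞) f'(x)/g'(x) = lim(x→∞) (1)/(3·x^2 + 4·x)
  = 0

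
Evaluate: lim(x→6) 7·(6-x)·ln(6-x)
This is a 0·∞ indeterminate form.

Rewrite 0·∞ as a quotient (0/0 or ∞/∞ form), then apply L'Hôpital's rule:
  lim(x→6) 7·(6-x)·ln(6-x) = 0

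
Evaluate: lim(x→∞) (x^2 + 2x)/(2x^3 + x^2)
This is an ∞/∞ indeterminate form.

Apply L'Hôpital's rule: differentiate numerator and denominator separately.
  f(x) = x^2 + 2·x   ⇒   f'(x) = 2·x + 2
  g(x) = 2·x^3 + x^2   ⇒   g'(x) = 6·x^2 + 2·x
  lim(x→∞) f'(x)/g'(x) = lim(x→∞) (2·x + 2)/(6·x^2 + 2·x)
  = 0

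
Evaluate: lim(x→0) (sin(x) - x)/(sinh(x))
This is a 0/0 indeterminate form.

Apply L'Hôpital's rule: differentiate numerator and denominator separately.
  f(x) = -x + sin(x)   ⇒   f'(x) = cos(x) - 1
  g(x) = sinh(x)   ⇒   g'(x) = cosh(x)
  lim(x→0) f'(x)/g'(x) = lim(x→0) (cos(x) - 1)/(cosh(x))
  = 0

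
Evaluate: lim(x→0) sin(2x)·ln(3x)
This is a 0·∞ indeterminate form.

Rewrite 0·∞ as a quotient (0/0 or ∞/∞ form), then apply L'Hôpital's rule:
  lim(x→0) sin(2x)·ln(3x) = 0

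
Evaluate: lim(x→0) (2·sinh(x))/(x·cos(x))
This is a 0/0 indeterminate form.

Apply L'Hôpital's rule: differentiate numerator and denominator separately.
  f(x) = 2·sinh(x)   ⇒   f'(x) = 2·cosh(x)
  g(x) = x·cos(x)   ⇒   g'(x) = -x·sin(x) + cos(x)
  lim(x→0) f'(x)/g'(x) = lim(x→0) (2·cosh(x))/(-x·sin(x) + cos(x))
  = 2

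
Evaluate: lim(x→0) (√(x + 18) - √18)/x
This is a standard limit.

Factor or rationalize the expression:
  lim(x→0) (√(x + 18) - √18)/x = sqrt(2)/12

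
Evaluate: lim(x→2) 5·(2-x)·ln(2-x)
This is a 0·∞ indeterminate form.

Rewrite 0·∞ as a quotient (0/0 or ∞/∞ form), then apply L'Hôpital's rule:
  lim(x→2) 5·(2-x)·ln(2-x) = 0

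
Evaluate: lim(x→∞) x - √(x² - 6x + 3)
This is an ∞-∞ indeterminate form.

Combine fractions or rationalize to convert ∞-∞ to 0/0 form:
  lim(x→∞) x - √(x² - 6x + 3) = 3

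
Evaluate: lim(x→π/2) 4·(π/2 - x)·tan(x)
This is a 0·∞ indeterminate form.

Rewrite 0·∞ as a quotient (0/0 or ∞/∞ form), then apply L'Hôpital's rule:
  lim(x→π/2) 4·(π/2 - x)·tan(x) = 4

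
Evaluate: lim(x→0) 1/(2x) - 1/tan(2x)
This is an ∞-∞ indeterminate form.

Combine fractions or rationalize to convert ∞-∞ to 0/0 form:
  lim(x→0) 1/(2x) - 1/tan(2x) = 0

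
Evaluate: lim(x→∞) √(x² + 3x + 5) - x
This is an ∞-∞ indeterminate form.

Combine fractions or rationalize to convert ∞-∞ to 0/0 form:
  lim(x→∞) √(x² + 3x + 5) - x = 3/2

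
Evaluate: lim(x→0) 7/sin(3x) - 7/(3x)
This is an ∞-∞ indeterminate form.

Combine fractions or rationalize to convert ∞-∞ to 0/0 form:
  lim(x→0) 7/sin(3x) - 7/(3x) = 0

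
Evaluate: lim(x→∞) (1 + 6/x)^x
This is an exponential indeterminate form.

For exponential indeterminate forms, take the natural log:
  Let L = lim(x→∞) (1 + 6/x)^x
  Then ln(L) = lim(x→∞) [exponent × ln(base)]
  Evaluate using L'Hôpital or standard limits, then exponentiate.
  L = e^(6)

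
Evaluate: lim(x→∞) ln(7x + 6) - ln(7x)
This is an ∞-∞ indeterminate form.

Combine fractions or rationalize to convert ∞-∞ to 0/0 form:
  lim(x→∞) ln(7x + 6) - ln(7x) = 0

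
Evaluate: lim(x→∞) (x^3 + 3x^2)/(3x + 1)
This is an ∞/∞ indeterminate form.

Apply L'Hôpital's rule: differentiate numerator and denominator separately.
  f(x) = x^3 + 3·x^2   ⇒   f'(x) = 3·x^2 + 6·x
  g(x) = 3·x + 1   ⇒   g'(x) = 3
  lim(x→∞) f'(x)/g'(x) = lim(x→∞) (3·x^2 + 6·x)/(3)
  = ∞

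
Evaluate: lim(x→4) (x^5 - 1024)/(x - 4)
This is a standard limit.

Factor or rationalize the expression:
  lim(x→4) (x^5 - 1024)/(x - 4) = 1280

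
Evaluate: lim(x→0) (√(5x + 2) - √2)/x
This is a standard limit.

Factor or rationalize the expression:
  lim(x→0) (√(5x + 2) - √2)/x = 5·sqrt(2)/4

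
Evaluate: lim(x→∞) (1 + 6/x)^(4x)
This is an exponential indeterminate form.

For exponential indeterminate forms, take the natural log:
  Let L = lim(x→∞) (1 + 6/x)^(4x)
  Then ln(L) = lim(x→∞) [exponent × ln(base)]
  Evaluate using L'Hôpital or standard limits, then exponentiate.
  L = e^(24)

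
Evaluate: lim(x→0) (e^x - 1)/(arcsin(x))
This is a 0/0 indeterminate form.

Apply L'Hôpital's rule: differentiate numerator and denominator separately.
  f(x) = e^(x) - 1   ⇒   f'(x) = e^(x)
  g(x) = asin(x)   ⇒   g'(x) = 1/sqrt(1 - x^2)
  lim(x→0) f'(x)/g'(x) = lim(x→0) (e^(x))/(1/sqrt(1 - x^2))
  = 1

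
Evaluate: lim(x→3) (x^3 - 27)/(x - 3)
This is a standard limit.

Factor or rationalize the expression:
  lim(x→3) (x^3 - 27)/(x - 3) = 27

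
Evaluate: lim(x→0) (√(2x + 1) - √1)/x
This is a standard limit.

Factor or rationalize the expression:
  lim(x→0) (√(2x + 1) - √1)/x = 1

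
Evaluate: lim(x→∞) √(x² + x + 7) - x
This is an ∞-∞ indeterminate form.

Combine fractions or rationalize to convert ∞-∞ to 0/0 form:
  lim(x→∞) √(x² + x + 7) - x = 1/2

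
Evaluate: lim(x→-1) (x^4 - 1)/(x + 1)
This is a standard limit.

Factor or rationalize the expression:
  lim(x→-1) (x^4 - 1)/(x + 1) = -4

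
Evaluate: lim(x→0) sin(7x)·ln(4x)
This is a 0·∞ indeterminate form.

Rewrite 0·∞ as a quotient (0/0 or ∞/∞ form), then apply L'Hôpital's rule:
  lim(x→0) sin(7x)·ln(4x) = 0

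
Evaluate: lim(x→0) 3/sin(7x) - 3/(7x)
This is an ∞-∞ indeterminate form.

Combine fractions or rationalize to convert ∞-∞ to 0/0 form:
  lim(x→0) 3/sin(7x) - 3/(7x) = 0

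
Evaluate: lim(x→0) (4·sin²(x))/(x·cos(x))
This is a 0/0 indeterminate form.

Apply L'Hôpital's rule: differentiate numerator and denominator separately.
  f(x) = 4·sin(x)^2   ⇒   f'(x) = 8·sin(x)·cos(x)
  g(x) = x·cos(x)   ⇒   g'(x) = -x·sin(x) + cos(x)
  lim(x→0) f'(x)/g'(x) = lim(x→0) (8·sin(x)·cos(x))/(-x·sin(x) + cos(x))
  = 0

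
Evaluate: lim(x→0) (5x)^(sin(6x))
This is an exponential indeterminate form.

For exponential indeterminate forms, take the natural log:
  Let L = lim(x→0) (5x)^(sin(6x))
  Then ln(L) = lim(x→0) [exponent × ln(base)]
  Evaluate using L'Hôpital or standard limits, then exponentiate.
  L = 1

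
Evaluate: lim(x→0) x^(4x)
This is an exponential indeterminate form.

For exponential indeterminate forms, take the natural log:
  Let L = lim(x→0) x^(4x)
  Then ln(L) = lim(x→0) [exponent × ln(base)]
  Evaluate using L'Hôpital or standard limits, then exponentiate.
  L = 1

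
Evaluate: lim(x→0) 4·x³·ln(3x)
This is a 0·∞ indeterminate form.

Rewrite 0·∞ as a quotient (0/0 or ∞/∞ form), then apply L'Hôpital's rule:
  lim(x→0) 4·x³·ln(3x) = 0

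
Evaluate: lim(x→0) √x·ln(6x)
This is a 0·∞ indeterminate form.

Rewrite 0·∞ as a quotient (0/0 or ∞/∞ form), then apply L'Hôpital's rule:
  lim(x→0) √x·ln(6x) = 0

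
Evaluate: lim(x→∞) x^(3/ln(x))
This is an exponential indeterminate form.

For exponential indeterminate forms, take the natural log:
  Let L = lim(x→∞) x^(3/ln(x))
  Then ln(L) = lim(x→∞) [exponent × ln(base)]
  Evaluate using L'Hôpital or standard limits, then exponentiate.
  L = e^(3)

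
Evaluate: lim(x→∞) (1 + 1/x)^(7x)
This is an exponential indeterminate form.

For exponential indeterminate forms, take the natural log:
  Let L = lim(x→∞) (1 + 1/x)^(7x)
  Then ln(L) = lim(x→∞) [exponent × ln(base)]
  Evaluate using L'Hôpital or standard limits, then exponentiate.
  L = e^(7)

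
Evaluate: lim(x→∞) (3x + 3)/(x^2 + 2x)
This is an ∞/∞ indeterminate form.

Apply L'Hôpital's rule: differentiate numerator and denominator separately.
  f(x) = 3·x + 3   ⇒   f'(x) = 3
  g(x) = x^2 + 2·x   ⇒   g'(x) = 2·x + 2
  lim(x→∞) f'(x)/g'(x) = lim(x→∞) (3)/(2·x + 2)
  = 0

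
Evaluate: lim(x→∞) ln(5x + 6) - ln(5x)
This is an ∞-∞ indeterminate form.

Combine fractions or rationalize to convert ∞-∞ to 0/0 form:
  lim(x→∞) ln(5x + 6) - ln(5x) = 0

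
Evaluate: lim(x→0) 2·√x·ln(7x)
This is a 0·∞ indeterminate form.

Rewrite 0·∞ as a quotient (0/0 or ∞/∞ form), then apply L'Hôpital's rule:
  lim(x→0) 2·√x·ln(7x) = 0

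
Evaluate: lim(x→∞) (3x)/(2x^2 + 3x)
This is an ∞/∞ indeterminate form.

Apply L'Hôpital's rule: differentiate numerator and denominator separately.
  f(x) = 3·x   ⇒   f'(x) = 3
  g(x) = 2·x^2 + 3·x   ⇒   g'(x) = 4·x + 3
  lim(x→∞) f'(x)/g'(x) = lim(x→∞) (3)/(4·x + 3)
  = 0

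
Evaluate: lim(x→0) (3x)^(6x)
This is an exponential indeterminate form.

For exponential indeterminate forms, take the natural log:
  Let L = lim(x→0) (3x)^(6x)
  Then ln(L) = lim(x→0) [exponent × ln(base)]
  Evaluate using L'Hôpital or standard limits, then exponentiate.
  L = 1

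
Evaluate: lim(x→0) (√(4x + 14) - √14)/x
This is a standard limit.

Factor or rationalize the expression:
  lim(x→0) (√(4x + 14) - √14)/x = sqrt(14)/7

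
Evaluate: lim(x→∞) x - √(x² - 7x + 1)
This is an ∞-∞ indeterminate form.

Combine fractions or rationalize to convert ∞-∞ to 0/0 form:
  lim(x→∞) x - √(x² - 7x + 1) = 7/2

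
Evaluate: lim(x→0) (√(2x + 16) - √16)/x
This is a standard limit.

Factor or rationalize the expression:
  lim(x→0) (√(2x + 16) - √16)/x = 1/4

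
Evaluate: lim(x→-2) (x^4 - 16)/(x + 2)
This is a standard limit.

Factor or rationalize the expression:
  lim(x→-2) (x^4 - 16)/(x + 2) = -32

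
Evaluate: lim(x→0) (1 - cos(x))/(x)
This is a 0/0 indeterminate form.

Apply L'Hôpital's rule: differentiate numerator and denominator separately.
  f(x) = 1 - cos(x)   ⇒   f'(x) = sin(x)
  g(x) = x   ⇒   g'(x) = 1
  lim(x→0) f'(x)/g'(x) = lim(x→0) (sin(x))/(1)
  = 0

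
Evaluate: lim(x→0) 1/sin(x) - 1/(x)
This is an ∞-∞ indeterminate form.

Combine fractions or rationalize to convert ∞-∞ to 0/0 form:
  lim(x→0) 1/sin(x) - 1/(x) = 0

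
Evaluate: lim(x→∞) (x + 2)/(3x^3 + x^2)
This is an ∞/∞ indeterminate form.

Apply L'Hôpital's rule: differentiate numerator and denominator separately.
  f(x) = x + 2   ⇒   f'(x) = 1
  g(x) = 3·x^3 + x^2   ⇒   g'(x) = 9·x^2 + 2·x
  lim(x→∞) f'(x)/g'(x) = lim(x→∞) (1)/(9·x^2 + 2·x)
  = 0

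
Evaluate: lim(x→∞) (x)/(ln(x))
This is an ∞/∞ indeterminate form.

Apply L'Hôpital's rule: differentiate numerator and denominator separately.
  f(x) = x   ⇒   f'(x) = 1
  g(x) = ln(x)   ⇒   g'(x) = 1/x
  lim(x→∞) f'(x)/g'(x) = lim(x→∞) (1)/(1/x)
  = ∞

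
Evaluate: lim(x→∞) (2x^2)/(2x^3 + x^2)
This is an ∞/∞ indeterminate form.

Apply L'Hôpital's rule: differentiate numerator and denominator separately.
  f(x) = 2·x^2   ⇒   f'(x) = 4·x
  g(x) = 2·x^3 + x^2   ⇒   g'(x) = 6·x^2 + 2·x
  lim(x→∞) f'(x)/g'(x) = lim(x→∞) (4·x)/(6·x^2 + 2·x)
  = 0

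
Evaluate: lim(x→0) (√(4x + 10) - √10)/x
This is a standard limit.

Factor or rationalize the expression:
  lim(x→0) (√(4x + 10) - √10)/x = sqrt(10)/5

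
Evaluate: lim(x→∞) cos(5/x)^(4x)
This is an exponential indeterminate form.

For exponential indeterminate forms, take the natural log:
  Let L = lim(x→∞) cos(5/x)^(4x)
  Then ln(L) = lim(x→∞) [exponent × ln(base)]
  Evaluate using L'Hôpital or standard limits, then exponentiate.
  L = 1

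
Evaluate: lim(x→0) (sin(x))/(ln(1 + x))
This is a 0/0 indeterminate form.

Apply L'Hôpital's rule: differentiate numerator and denominator separately.
  f(x) = sin(x)   ⇒   f'(x) = cos(x)
  g(x) = ln(x + 1)   ⇒   g'(x) = 1/(x + 1)
  lim(x→0) f'(x)/g'(x) = lim(x→0) (cos(x))/(1/(x + 1))
  = 1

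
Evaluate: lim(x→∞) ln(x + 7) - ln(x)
This is an ∞-∞ indeterminate form.

Combine fractions or rationalize to convert ∞-∞ to 0/0 form:
  lim(x→∞) ln(x + 7) - ln(x) = 0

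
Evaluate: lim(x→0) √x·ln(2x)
This is a 0·∞ indeterminate form.

Rewrite 0·∞ as a quotient (0/0 or ∞/∞ form), then apply L'Hôpital's rule:
  lim(x→0) √x·ln(2x) = 0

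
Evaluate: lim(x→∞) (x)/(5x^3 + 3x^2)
This is an ∞/∞ indeterminate form.

Apply L'Hôpital's rule: differentiate numerator and denominator separately.
  f(x) = x   ⇒   f'(x) = 1
  g(x) = 5·x^3 + 3·x^2   ⇒   g'(x) = 15·x^2 + 6·x
  lim(x→∞) f'(x)/g'(x) = lim(x→∞) (1)/(15·x^2 + 6·x)
  = 0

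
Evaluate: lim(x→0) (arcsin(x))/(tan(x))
This is a 0/0 indeterminate form.

Apply L'Hôpital's rule: differentiate numerator and denominator separately.
  f(x) = asin(x)   ⇒   f'(x) = 1/sqrt(1 - x^2)
  g(x) = tan(x)   ⇒   g'(x) = tan(x)^2 + 1
  lim(x→0) f'(x)/g'(x) = lim(x→0) (1/sqrt(1 - x^2))/(tan(x)^2 + 1)
  = 1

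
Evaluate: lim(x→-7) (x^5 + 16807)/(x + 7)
This is a standard limit.

Factor or rationalize the expression:
  lim(x→-7) (x^5 + 16807)/(x + 7) = 12005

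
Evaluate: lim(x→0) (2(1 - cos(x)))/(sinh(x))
This is a 0/0 indeterminate form.

Apply L'Hôpital's rule: differentiate numerator and denominator separately.
  f(x) = 2 - 2·cos(x)   ⇒   f'(x) = 2·sin(x)
  g(x) = sinh(x)   ⇒   g'(x) = cosh(x)
  lim(x→0) f'(x)/g'(x) = lim(x→0) (2·sin(x))/(cosh(x))
  = 0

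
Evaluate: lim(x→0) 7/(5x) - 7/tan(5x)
This is an ∞-∞ indeterminate form.

Combine fractions or rationalize to convert ∞-∞ to 0/0 form:
  lim(x→0) 7/(5x) - 7/tan(5x) = 0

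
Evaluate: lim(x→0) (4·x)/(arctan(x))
This is a 0/0 indeterminate form.

Apply L'Hôpital's rule: differentiate numerator and denominator separately.
  f(x) = 4·x   ⇒   f'(x) = 4
  g(x) = atan(x)   ⇒   g'(x) = 1/(x^2 + 1)
  lim(x→0) f'(x)/g'(x) = lim(x→0) (4)/(1/(x^2 + 1))
  = 4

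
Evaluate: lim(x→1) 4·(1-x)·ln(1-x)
This is a 0·∞ indeterminate form.

Rewrite 0·∞ as a quotient (0/0 or ∞/∞ form), then apply L'Hôpital's rule:
  lim(x→1) 4·(1-x)·ln(1-x) = 0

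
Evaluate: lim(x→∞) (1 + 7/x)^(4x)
This is an exponential indeterminate form.

For exponential indeterminate forms, take the natural log:
  Let L = lim(x→∞) (1 + 7/x)^(4x)
  Then ln(L) = lim(x→∞) [exponent × ln(base)]
  Evaluate using L'Hôpital or standard limits, then exponentiate.
  L = e^(28)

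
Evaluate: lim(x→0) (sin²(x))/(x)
This is a 0/0 indeterminate form.

Apply L'Hôpital's rule: differentiate numerator and denominator separately.
  f(x) = sin(x)^2   ⇒   f'(x) = 2·sin(x)·cos(x)
  g(x) = x   ⇒   g'(x) = 1
  lim(x→0) f'(x)/g'(x) = lim(x→0) (2·sin(x)·cos(x))/(1)
  = 0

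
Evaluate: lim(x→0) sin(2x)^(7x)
This is an exponential indeterminate form.

For exponential indeterminate forms, take the natural log:
  Let L = lim(x→0) sin(2x)^(7x)
  Then ln(L) = lim(x→0) [exponent × ln(base)]
  Evaluate using L'Hôpital or standard limits, then exponentiate.
  L = 1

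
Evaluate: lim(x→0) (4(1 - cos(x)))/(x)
This is a 0/0 indeterminate form.

Apply L'Hôpital's rule: differentiate numerator and denominator separately.
  f(x) = 4 - 4·cos(x)   ⇒   f'(x) = 4·sin(x)
  g(x) = x   ⇒   g'(x) = 1
  lim(x→0) f'(x)/g'(x) = lim(x→0) (4·sin(x))/(1)
  = 0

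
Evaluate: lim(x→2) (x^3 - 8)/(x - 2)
This is a standard limit.

Factor or rationalize the expression:
  lim(x→2) (x^3 - 8)/(x - 2) = 12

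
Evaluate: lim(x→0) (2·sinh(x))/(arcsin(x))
This is a 0/0 indeterminate form.

Apply L'Hôpital's rule: differentiate numerator and denominator separately.
  f(x) = 2·sinh(x)   ⇒   f'(x) = 2·cosh(x)
  g(x) = asin(x)   ⇒   g'(x) = 1/sqrt(1 - x^2)
  lim(x→0) f'(x)/g'(x) = lim(x→0) (2·cosh(x))/(1/sqrt(1 - x^2))
  = 2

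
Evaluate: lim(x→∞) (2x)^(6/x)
This is an exponential indeterminate form.

For exponential indeterminate forms, take the natural log:
  Let L = lim(x→∞) (2x)^(6/x)
  Then ln(L) = lim(x→∞) [exponent × ln(base)]
  Evaluate using L'Hôpital or standard limits, then exponentiate.
  L = 1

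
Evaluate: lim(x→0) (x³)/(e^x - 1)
This is a 0/0 indeterminate form.

Apply L'Hôpital's rule: differentiate numerator and denominator separately.
  f(x) = x^3   ⇒   f'(x) = 3·x^2
  g(x) = e^(x) - 1   ⇒   g'(x) = e^(x)
  lim(x→0) f'(x)/g'(x) = lim(x→0) (3·x^2)/(e^(x))
  = 0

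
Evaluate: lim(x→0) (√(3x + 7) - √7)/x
This is a standard limit.

Factor or rationalize the expression:
  lim(x→0) (√(3x + 7) - √7)/x = 3·sqrt(7)/14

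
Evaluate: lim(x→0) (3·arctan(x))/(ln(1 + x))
This is a 0/0 indeterminate form.

Apply L'Hôpital's rule: differentiate numerator and denominator separately.
  f(x) = 3·atan(x)   ⇒   f'(x) = 3/(x^2 + 1)
  g(x) = ln(x + 1)   ⇒   g'(x) = 1/(x + 1)
  lim(x→0) f'(x)/g'(x) = lim(x→0) (3/(x^2 + 1))/(1/(x + 1))
  = 3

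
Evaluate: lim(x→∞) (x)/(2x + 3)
This is an ∞/∞ indeterminate form.

Apply L'Hôpital's rule: differentiate numerator and denominator separately.
  f(x) = x   ⇒   f'(x) = 1
  g(x) = 2·x + 3   ⇒   g'(x) = 2
  lim(x→∞) f'(x)/g'(x) = lim(x→∞) (1)/(2)
  = 1/2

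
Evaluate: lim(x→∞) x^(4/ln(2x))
This is an exponential indeterminate form.

For exponential indeterminate forms, take the natural log:
  Let L = lim(x→∞) x^(4/ln(2x))
  Then ln(L) = lim(x→∞) [exponent × ln(base)]
  Evaluate using L'Hôpital or standard limits, then exponentiate.
  L = e^(4)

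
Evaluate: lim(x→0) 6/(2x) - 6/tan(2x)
This is an ∞-∞ indeterminate form.

Combine fractions or rationalize to convert ∞-∞ to 0/0 form:
  lim(x→0) 6/(2x) - 6/tan(2x) = 0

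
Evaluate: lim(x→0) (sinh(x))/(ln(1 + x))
This is a 0/0 indeterminate form.

Apply L'Hôpital's rule: differentiate numerator and denominator separately.
  f(x) = sinh(x)   ⇒   f'(x) = cosh(x)
  g(x) = ln(x + 1)   ⇒   g'(x) = 1/(x + 1)
  lim(x→0) f'(x)/g'(x) = lim(x→0) (cosh(x))/(1/(x + 1))
  = 1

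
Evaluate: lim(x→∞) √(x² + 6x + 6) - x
This is an ∞-∞ indeterminate form.

Combine fractions or rationalize to convert ∞-∞ to 0/0 form:
  lim(x→∞) √(x² + 6x + 6) - x = 3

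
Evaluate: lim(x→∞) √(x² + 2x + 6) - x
This is an ∞-∞ indeterminate form.

Combine fractions or rationalize to convert ∞-∞ to 0/0 form:
  lim(x→∞) √(x² + 2x + 6) - x = 1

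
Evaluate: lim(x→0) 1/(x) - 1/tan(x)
This is an ∞-∞ indeterminate form.

Combine fractions or rationalize to convert ∞-∞ to 0/0 form:
  lim(x→0) 1/(x) - 1/tan(x) = 0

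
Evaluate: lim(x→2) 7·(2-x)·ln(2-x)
This is a 0·∞ indeterminate form.

Rewrite 0·∞ as a quotient (0/0 or ∞/∞ form), then apply L'Hôpital's rule:
  lim(x→2) 7·(2-x)·ln(2-x) = 0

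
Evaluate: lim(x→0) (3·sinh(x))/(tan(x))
This is a 0/0 indeterminate form.

Apply L'Hôpital's rule: differentiate numerator and denominator separately.
  f(x) = 3·sinh(x)   ⇒   f'(x) = 3·cosh(x)
  g(x) = tan(x)   ⇒   g'(x) = tan(x)^2 + 1
  lim(x→0) f'(x)/g'(x) = lim(x→0) (3·cosh(x))/(tan(x)^2 + 1)
  = 3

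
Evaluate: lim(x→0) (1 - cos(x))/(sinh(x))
This is a 0/0 indeterminate form.

Apply L'Hôpital's rule: differentiate numerator and denominator separately.
  f(x) = 1 - cos(x)   ⇒   f'(x) = sin(x)
  g(x) = sinh(x)   ⇒   g'(x) = cosh(x)
  lim(x→0) f'(x)/g'(x) = lim(x→0) (sin(x))/(cosh(x))
  = 0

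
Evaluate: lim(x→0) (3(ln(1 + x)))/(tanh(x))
This is a 0/0 indeterminate form.

Apply L'Hôpital's rule: differentiate numerator and denominator separately.
  f(x) = 3·ln(x + 1)   ⇒   f'(x) = 3/(x + 1)
  g(x) = tanh(x)   ⇒   g'(x) = 1 - tanh(x)^2
  lim(x→0) f'(x)/g'(x) = lim(x→0) (3/(x + 1))/(1 - tanh(x)^2)
  = 3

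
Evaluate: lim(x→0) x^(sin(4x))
This is an exponential indeterminate form.

For exponential indeterminate forms, take the natural log:
  Let L = lim(x→0) x^(sin(4x))
  Then ln(L) = lim(x→0) [exponent × ln(base)]
  Evaluate using L'Hôpital or standard limits, then exponentiate.
  L = 1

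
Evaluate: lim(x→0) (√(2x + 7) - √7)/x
This is a standard limit.

Factor or rationalize the expression:
  lim(x→0) (√(2x + 7) - √7)/x = sqrt(7)/7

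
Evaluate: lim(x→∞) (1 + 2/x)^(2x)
This is an exponential indeterminate form.

For exponential indeterminate forms, take the natural log:
  Let L = lim(x→∞) (1 + 2/x)^(2x)
  Then ln(L) = lim(x→∞) [exponent × ln(base)]
  Evaluate using L'Hôpital or standard limits, then exponentiate.
  L = e^(4)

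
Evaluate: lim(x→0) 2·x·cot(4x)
This is a 0·∞ indeterminate form.

Rewrite 0·∞ as a quotient (0/0 or ∞/∞ form), then apply L'Hôpital's rule:
  lim(x→0) 2·x·cot(4x) = 1/2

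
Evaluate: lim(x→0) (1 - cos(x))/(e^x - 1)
This is a 0/0 indeterminate form.

Apply L'Hôpital's rule: differentiate numerator and denominator separately.
  f(x) = 1 - cos(x)   ⇒   f'(x) = sin(x)
  g(x) = e^(x) - 1   ⇒   g'(x) = e^(x)
  lim(x→0) f'(x)/g'(x) = lim(x→0) (sin(x))/(e^(x))
  = 0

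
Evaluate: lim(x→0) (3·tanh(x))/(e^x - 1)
This is a 0/0 indeterminate form.

Apply L'Hôpital's rule: differentiate numerator and denominator separately.
  f(x) = 3·tanh(x)   ⇒   f'(x) = 3 - 3·tanh(x)^2
  g(x) = e^(x) - 1   ⇒   g'(x) = e^(x)
  lim(x→0) f'(x)/g'(x) = lim(x→0) (3 - 3·tanh(x)^2)/(e^(x))
  = 3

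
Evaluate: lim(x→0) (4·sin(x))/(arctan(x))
This is a 0/0 indeterminate form.

Apply L'Hôpital's rule: differentiate numerator and denominator separately.
  f(x) = 4·sin(x)   ⇒   f'(x) = 4·cos(x)
  g(x) = atan(x)   ⇒   g'(x) = 1/(x^2 + 1)
  lim(x→0) f'(x)/g'(x) = lim(x→0) (4·cos(x))/(1/(x^2 + 1))
  = 4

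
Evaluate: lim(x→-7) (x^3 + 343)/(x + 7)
This is a standard limit.

Factor or rationalize the expression:
  lim(x→-7) (x^3 + 343)/(x + 7) = 147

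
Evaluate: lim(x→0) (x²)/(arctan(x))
This is a 0/0 indeterminate form.

Apply L'Hôpital's rule: differentiate numerator and denominator separately.
  f(x) = x^2   ⇒   f'(x) = 2·x
  g(x) = atan(x)   ⇒   g'(x) = 1/(x^2 + 1)
  lim(x→0) f'(x)/g'(x) = lim(x→0) (2·x)/(1/(x^2 + 1))
  = 0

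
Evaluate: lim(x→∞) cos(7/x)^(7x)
This is an exponential indeterminate form.

For exponential indeterminate forms, take the natural log:
  Let L = lim(x→∞) cos(7/x)^(7x)
  Then ln(L) = lim(x→∞) [exponent × ln(base)]
  Evaluate using L'Hôpital or standard limits, then exponentiate.
  L = 1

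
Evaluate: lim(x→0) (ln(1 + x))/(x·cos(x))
This is a 0/0 indeterminate form.

Apply L'Hôpital's rule: differentiate numerator and denominator separately.
  f(x) = ln(x + 1)   ⇒   f'(x) = 1/(x + 1)
  g(x) = x·cos(x)   ⇒   g'(x) = -x·sin(x) + cos(x)
  lim(x→0) f'(x)/g'(x) = lim(x→0) (1/(x + 1))/(-x·sin(x) + cos(x))
  = 1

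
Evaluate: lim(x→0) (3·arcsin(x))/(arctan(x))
This is a 0/0 indeterminate form.

Apply L'Hôpital's rule: differentiate numerator and denominator separately.
  f(x) = 3·asin(x)   ⇒   f'(x) = 3/sqrt(1 - x^2)
  g(x) = atan(x)   ⇒   g'(x) = 1/(x^2 + 1)
  lim(x→0) f'(x)/g'(x) = lim(x→0) (3/sqrt(1 - x^2))/(1/(x^2 + 1))
  = 3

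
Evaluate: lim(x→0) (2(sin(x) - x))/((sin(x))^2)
This is a 0/0 indeterminate form.

Apply L'Hôpital's rule: differentiate numerator and denominator separately.
  f(x) = -2·x + 2·sin(x)   ⇒   f'(x) = 2·cos(x) - 2
  g(x) = sin(x)^2   ⇒   g'(x) = 2·sin(x)·cos(x)
  lim(x→0) f'(x)/g'(x) = lim(x→0) (2·cos(x) - 2)/(2·sin(x)·cos(x))
  = 0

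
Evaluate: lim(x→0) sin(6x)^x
This is an exponential indeterminate form.

For exponential indeterminate forms, take the natural log:
  Let L = lim(x→0) sin(6x)^x
  Then ln(L) = lim(x→0) [exponent × ln(base)]
  Evaluate using L'Hôpital or standard limits, then exponentiate.
  L = 1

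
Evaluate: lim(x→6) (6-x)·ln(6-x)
This is a 0·∞ indeterminate form.

Rewrite 0·∞ as a quotient (0/0 or ∞/∞ form), then apply L'Hôpital's rule:
  lim(x→6) (6-x)·ln(6-x) = 0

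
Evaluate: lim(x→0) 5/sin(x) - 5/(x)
This is an ∞-∞ indeterminate form.

Combine fractions or rationalize to convert ∞-∞ to 0/0 form:
  lim(x→0) 5/sin(x) - 5/(x) = 0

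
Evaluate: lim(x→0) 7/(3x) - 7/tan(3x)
This is an ∞-∞ indeterminate form.

Combine fractions or rationalize to convert ∞-∞ to 0/0 form:
  lim(x→0) 7/(3x) - 7/tan(3x) = 0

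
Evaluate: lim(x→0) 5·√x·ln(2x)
This is a 0·∞ indeterminate form.

Rewrite 0·∞ as a quotient (0/0 or ∞/∞ form), then apply L'Hôpital's rule:
  lim(x→0) 5·√x·ln(2x) = 0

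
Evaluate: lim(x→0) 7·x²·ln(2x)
This is a 0·∞ indeterminate form.

Rewrite 0·∞ as a quotient (0/0 or ∞/∞ form), then apply L'Hôpital's rule:
  lim(x→0) 7·x²·ln(2x) = 0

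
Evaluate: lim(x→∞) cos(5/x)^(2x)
This is an exponential indeterminate form.

For exponential indeterminate forms, take the natural log:
  Let L = lim(x→∞) cos(5/x)^(2x)
  Then ln(L) = lim(x→∞) [exponent × ln(base)]
  Evaluate using L'Hôpital or standard limits, then exponentiate.
  L = 1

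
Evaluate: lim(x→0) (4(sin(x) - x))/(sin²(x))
This is a 0/0 indeterminate form.

Apply L'Hôpital's rule: differentiate numerator and denominator separately.
  f(x) = -4·x + 4·sin(x)   ⇒   f'(x) = 4·cos(x) - 4
  g(x) = sin(x)^2   ⇒   g'(x) = 2·sin(x)·cos(x)
  lim(x→0) f'(x)/g'(x) = lim(x→0) (4·cos(x) - 4)/(2·sin(x)·cos(x))
  = 0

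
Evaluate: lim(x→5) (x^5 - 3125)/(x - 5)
This is a standard limit.

Factor or rationalize the expression:
  lim(x→5) (x^5 - 3125)/(x - 5) = 3125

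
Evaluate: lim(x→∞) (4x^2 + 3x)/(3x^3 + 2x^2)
This is an ∞/∞ indeterminate form.

Apply L'Hôpital's rule: differentiate numerator and denominator separately.
  f(x) = 4·x^2 + 3·x   ⇒   f'(x) = 8·x + 3
  g(x) = 3·x^3 + 2·x^2   ⇒   g'(x) = 9·x^2 + 4·x
  lim(x→∞) f'(x)/g'(x) = lim(x→∞) (8·x + 3)/(9·x^2 + 4·x)
  = 0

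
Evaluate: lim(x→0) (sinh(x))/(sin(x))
This is a 0/0 indeterminate form.

Apply L'Hôpital's rule: differentiate numerator and denominator separately.
  f(x) = sinh(x)   ⇒   f'(x) = cosh(x)
  g(x) = sin(x)   ⇒   g'(x) = cos(x)
  lim(x→0) f'(x)/g'(x) = lim(x→0) (cosh(x))/(cos(x))
  = 1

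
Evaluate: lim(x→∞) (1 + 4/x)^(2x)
This is an exponential indeterminate form.

For exponential indeterminate forms, take the natural log:
  Let L = lim(x→∞) (1 + 4/x)^(2x)
  Then ln(L) = lim(x→∞) [exponent × ln(base)]
  Evaluate using L'Hôpital or standard limits, then exponentiate.
  L = e^(8)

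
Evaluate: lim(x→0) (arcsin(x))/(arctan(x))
This is a 0/0 indeterminate form.

Apply L'Hôpital's rule: differentiate numerator and denominator separately.
  f(x) = asin(x)   ⇒   f'(x) = 1/sqrt(1 - x^2)
  g(x) = atan(x)   ⇒   g'(x) = 1/(x^2 + 1)
  lim(x→0) f'(x)/g'(x) = lim(x→0) (1/sqrt(1 - x^2))/(1/(x^2 + 1))
  = 1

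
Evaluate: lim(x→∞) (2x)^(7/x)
This is an exponential indeterminate form.

For exponential indeterminate forms, take the natural log:
  Let L = lim(x→∞) (2x)^(7/x)
  Then ln(L) = lim(x→∞) [exponent × ln(base)]
  Evaluate using L'Hôpital or standard limits, then exponentiate.
  L = 1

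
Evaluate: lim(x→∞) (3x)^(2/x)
This is an exponential indeterminate form.

For exponential indeterminate forms, take the natural log:
  Let L = lim(x→∞) (3x)^(2/x)
  Then ln(L) = lim(x→∞) [exponent × ln(base)]
  Evaluate using L'Hôpital or standard limits, then exponentiate.
  L = 1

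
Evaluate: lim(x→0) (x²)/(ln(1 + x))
This is a 0/0 indeterminate form.

Apply L'Hôpital's rule: differentiate numerator and denominator separately.
  f(x) = x^2   ⇒   f'(x) = 2·x
  g(x) = ln(x + 1)   ⇒   g'(x) = 1/(x + 1)
  lim(x→0) f'(x)/g'(x) = lim(x→0) (2·x)/(1/(x + 1))
  = 0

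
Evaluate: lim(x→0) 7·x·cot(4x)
This is a 0·∞ indeterminate form.

Rewrite 0·∞ as a quotient (0/0 or ∞/∞ form), then apply L'Hôpital's rule:
  lim(x→0) 7·x·cot(4x) = 7/4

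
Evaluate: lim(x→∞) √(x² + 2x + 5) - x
This is an ∞-∞ indeterminate form.

Combine fractions or rationalize to convert ∞-∞ to 0/0 form:
  lim(x→∞) √(x² + 2x + 5) - x = 1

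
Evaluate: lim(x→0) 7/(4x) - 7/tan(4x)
This is an ∞-∞ indeterminate form.

Combine fractions or rationalize to convert ∞-∞ to 0/0 form:
  lim(x→0) 7/(4x) - 7/tan(4x) = 0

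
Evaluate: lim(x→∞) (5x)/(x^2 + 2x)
This is an ∞/∞ indeterminate form.

Apply L'Hôpital's rule: differentiate numerator and denominator separately.
  f(x) = 5·x   ⇒   f'(x) = 5
  g(x) = x^2 + 2·x   ⇒   g'(x) = 2·x + 2
  lim(x→∞) f'(x)/g'(x) = lim(x→∞) (5)/(2·x + 2)
  = 0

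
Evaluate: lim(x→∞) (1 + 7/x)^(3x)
This is an exponential indeterminate form.

For exponential indeterminate forms, take the natural log:
  Let L = lim(x→∞) (1 + 7/x)^(3x)
  Then ln(L) = lim(x→∞) [exponent × ln(base)]
  Evaluate using L'Hôpital or standard limits, then exponentiate.
  L = e^(21)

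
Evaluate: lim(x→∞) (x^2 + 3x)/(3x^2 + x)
This is an ∞/∞ indeterminate form.

Apply L'Hôpital's rule: differentiate numerator and denominator separately.
  f(x) = x^2 + 3·x   ⇒   f'(x) = 2·x + 3
  g(x) = 3·x^2 + x   ⇒   g'(x) = 6·x + 1
  lim(x→∞) f'(x)/g'(x) = lim(x→∞) (2·x + 3)/(6·x + 1)
  = 1/3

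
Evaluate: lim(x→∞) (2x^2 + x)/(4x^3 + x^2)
This is an ∞/∞ indeterminate form.

Apply L'Hôpital's rule: differentiate numerator and denominator separately.
  f(x) = 2·x^2 + x   ⇒   f'(x) = 4·x + 1
  g(x) = 4·x^3 + x^2   ⇒   g'(x) = 12·x^2 + 2·x
  lim(x→∞) f'(x)/g'(x) = lim(x→∞) (4·x + 1)/(12·x^2 + 2·x)
  = 0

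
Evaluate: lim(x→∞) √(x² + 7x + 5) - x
This is an ∞-∞ indeterminate form.

Combine fractions or rationalize to convert ∞-∞ to 0/0 form:
  lim(x→∞) √(x² + 7x + 5) - x = 7/2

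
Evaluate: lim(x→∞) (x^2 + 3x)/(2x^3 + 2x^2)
This is an ∞/∞ indeterminate form.

Apply L'Hôpital's rule: differentiate numerator and denominator separately.
  f(x) = x^2 + 3·x   ⇒   f'(x) = 2·x + 3
  g(x) = 2·x^3 + 2·x^2   ⇒   g'(x) = 6·x^2 + 4·x
  lim(x→∞) f'(x)/g'(x) = lim(x→∞) (2·x + 3)/(6·x^2 + 4·x)
  = 0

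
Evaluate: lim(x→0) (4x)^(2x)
This is an exponential indeterminate form.

For exponential indeterminate forms, take the natural log:
  Let L = lim(x→0) (4x)^(2x)
  Then ln(L) = lim(x→0) [exponent × ln(base)]
  Evaluate using L'Hôpital or standard limits, then exponentiate.
  L = 1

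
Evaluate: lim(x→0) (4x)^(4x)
This is an exponential indeterminate form.

For exponential indeterminate forms, take the natural log:
  Let L = lim(x→0) (4x)^(4x)
  Then ln(L) = lim(x→0) [exponent × ln(base)]
  Evaluate using L'Hôpital or standard limits, then exponentiate.
  L = 1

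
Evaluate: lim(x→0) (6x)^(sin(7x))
This is an exponential indeterminate form.

For exponential indeterminate forms, take the natural log:
  Let L = lim(x→0) (6x)^(sin(7x))
  Then ln(L) = lim(x→0) [exponent × ln(base)]
  Evaluate using L'Hôpital or standard limits, then exponentiate.
  L = 1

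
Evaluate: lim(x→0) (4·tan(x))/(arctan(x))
This is a 0/0 indeterminate form.

Apply L'Hôpital's rule: differentiate numerator and denominator separately.
  f(x) = 4·tan(x)   ⇒   f'(x) = 4·tan(x)^2 + 4
  g(x) = atan(x)   ⇒   g'(x) = 1/(x^2 + 1)
  lim(x→0) f'(x)/g'(x) = lim(x→0) (4·tan(x)^2 + 4)/(1/(x^2 + 1))
  = 4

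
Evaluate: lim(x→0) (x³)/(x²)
This is a 0/0 indeterminate form.

Apply L'Hôpital's rule: differentiate numerator and denominator separately.
  f(x) = x^3   ⇒   f'(x) = 3·x^2
  g(x) = x^2   ⇒   g'(x) = 2·x
  lim(x→0) f'(x)/g'(x) = lim(x→0) (3·x^2)/(2·x)
  = 0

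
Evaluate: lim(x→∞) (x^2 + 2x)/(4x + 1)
This is an ∞/∞ indeterminate form.

Apply L'Hôpital's rule: differentiate numerator and denominator separately.
  f(x) = x^2 + 2·x   ⇒   f'(x) = 2·x + 2
  g(x) = 4·x + 1   ⇒   g'(x) = 4
  lim(x→∞) f'(x)/g'(x) = lim(x→∞) (2·x + 2)/(4)
  = ∞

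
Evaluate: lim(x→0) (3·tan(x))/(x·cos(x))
This is a 0/0 indeterminate form.

Apply L'Hôpital's rule: differentiate numerator and denominator separately.
  f(x) = 3·tan(x)   ⇒   f'(x) = 3·tan(x)^2 + 3
  g(x) = x·cos(x)   ⇒   g'(x) = -x·sin(x) + cos(x)
  lim(x→0) f'(x)/g'(x) = lim(x→0) (3·tan(x)^2 + 3)/(-x·sin(x) + cos(x))
  = 3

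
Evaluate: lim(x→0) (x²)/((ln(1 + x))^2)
This is a 0/0 indeterminate form.

Apply L'Hôpital's rule: differentiate numerator and denominator separately.
  f(x) = x^2   ⇒   f'(x) = 2·x
  g(x) = ln(x + 1)^2   ⇒   g'(x) = 2·ln(x + 1)/(x + 1)
  lim(x→0) f'(x)/g'(x) = lim(x→0) (2·x)/(2·ln(x + 1)/(x + 1))
  = 1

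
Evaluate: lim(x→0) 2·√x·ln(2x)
This is a 0·∞ indeterminate form.

Rewrite 0·∞ as a quotient (0/0 or ∞/∞ form), then apply L'Hôpital's rule:
  lim(x→0) 2·√x·ln(2x) = 0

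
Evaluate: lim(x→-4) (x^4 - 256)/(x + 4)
This is a standard limit.

Factor or rationalize the expression:
  lim(x→-4) (x^4 - 256)/(x + 4) = -256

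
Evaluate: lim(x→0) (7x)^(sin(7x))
This is an exponential indeterminate form.

For exponential indeterminate forms, take the natural log:
  Let L = lim(x→0) (7x)^(sin(7x))
  Then ln(L) = lim(x→0) [exponent × ln(base)]
  Evaluate using L'Hôpital or standard limits, then exponentiate.
  L = 1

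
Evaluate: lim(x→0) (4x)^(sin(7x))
This is an exponential indeterminate form.

For exponential indeterminate forms, take the natural log:
  Let L = lim(x→0) (4x)^(sin(7x))
  Then ln(L) = lim(x→0) [exponent × ln(base)]
  Evaluate using L'Hôpital or standard limits, then exponentiate.
  L = 1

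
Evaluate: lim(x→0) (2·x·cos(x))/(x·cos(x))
This is a 0/0 indeterminate form.

Apply L'Hôpital's rule: differentiate numerator and denominator separately.
  f(x) = 2·x·cos(x)   ⇒   f'(x) = -2·x·sin(x) + 2·cos(x)
  g(x) = x·cos(x)   ⇒   g'(x) = -x·sin(x) + cos(x)
  lim(x→0) f'(x)/g'(x) = lim(x→0) (-2·x·sin(x) + 2·cos(x))/(-x·sin(x) + cos(x))
  = 2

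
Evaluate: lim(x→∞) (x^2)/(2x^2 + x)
This is an ∞/∞ indeterminate form.

Apply L'Hôpital's rule: differentiate numerator and denominator separately.
  f(x) = x^2   ⇒   f'(x) = 2·x
  g(x) = 2·x^2 + x   ⇒   g'(x) = 4·x + 1
  lim(x→∞) f'(x)/g'(x) = lim(x→∞) (2·x)/(4·x + 1)
  = 1/2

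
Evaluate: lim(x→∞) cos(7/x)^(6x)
This is an exponential indeterminate form.

For exponential indeterminate forms, take the natural log:
  Let L = lim(x→∞) cos(7/x)^(6x)
  Then ln(L) = lim(x→∞) [exponent × ln(base)]
  Evaluate using L'Hôpital or standard limits, then exponentiate.
  L = 1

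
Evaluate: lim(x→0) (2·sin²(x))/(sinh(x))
This is a 0/0 indeterminate form.

Apply L'Hôpital's rule: differentiate numerator and denominator separately.
  f(x) = 2·sin(x)^2   ⇒   f'(x) = 4·sin(x)·cos(x)
  g(x) = sinh(x)   ⇒   g'(x) = cosh(x)
  lim(x→0) f'(x)/g'(x) = lim(x→0) (4·sin(x)·cos(x))/(cosh(x))
  = 0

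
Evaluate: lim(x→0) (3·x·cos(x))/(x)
This is a 0/0 indeterminate form.

Apply L'Hôpital's rule: differentiate numerator and denominator separately.
  f(x) = 3·x·cos(x)   ⇒   f'(x) = -3·x·sin(x) + 3·cos(x)
  g(x) = x   ⇒   g'(x) = 1
  lim(x→0) f'(x)/g'(x) = lim(x→0) (-3·x·sin(x) + 3·cos(x))/(1)
  = 3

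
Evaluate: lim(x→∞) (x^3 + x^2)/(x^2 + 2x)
This is an ∞/∞ indeterminate form.

Apply L'Hôpital's rule: differentiate numerator and denominator separately.
  f(x) = x^3 + x^2   ⇒   f'(x) = 3·x^2 + 2·x
  g(x) = x^2 + 2·x   ⇒   g'(x) = 2·x + 2
  lim(x→∞) f'(x)/g'(x) = lim(x→∞) (3·x^2 + 2·x)/(2·x + 2)
  = ∞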